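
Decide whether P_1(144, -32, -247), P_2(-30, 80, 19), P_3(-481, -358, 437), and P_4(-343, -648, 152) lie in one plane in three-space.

No

With P_1 as base: P_1P_2 = (-174, 112, 266), P_1P_3 = (-625, -326, 684), P_1P_4 = (-487, -616, 399).
P_1P_3 × P_1P_4 = (291270, -83733, 226238).
P_1P_2 · (P_1P_3 × P_1P_4) = 120232.
Since 120232 ≠ 0, the four points are not coplanar.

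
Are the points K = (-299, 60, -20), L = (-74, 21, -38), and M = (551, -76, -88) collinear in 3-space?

No

KL = (225, -39, -18), KM = (850, -136, -68).
Comparing components 2 and 3: (-39)(-68) − (-18)(-136) = 204 ≠ 0, so KL and KM are not parallel and the points are not collinear.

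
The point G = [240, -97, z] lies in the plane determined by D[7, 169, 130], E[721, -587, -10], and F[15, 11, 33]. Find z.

The plane through D, E, F has equation 51212x + 68138y − 106764z = -2005514.
Substituting G: (-106764)z + (5681494) = -2005514, so z = 72.

72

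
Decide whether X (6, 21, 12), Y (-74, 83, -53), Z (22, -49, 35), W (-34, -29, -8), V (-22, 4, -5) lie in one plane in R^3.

The plane through X, Y, Z has normal n = XY × XZ = (-3124, 800, 4608) and equation n·P = 53352.
Checking the remaining points: n·W = 46152, n·V = 48888.
Since n·W = 46152 ≠ 53352, W is off the plane and the points are not all coplanar.

No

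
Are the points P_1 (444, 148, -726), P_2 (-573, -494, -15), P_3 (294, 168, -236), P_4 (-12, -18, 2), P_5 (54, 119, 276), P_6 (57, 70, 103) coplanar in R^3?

Yes

The plane through P_1, P_2, P_3 has normal n = P_1P_2 × P_1P_3 = (-328800, 391680, -116640) and equation n·P = -3337920.
Checking the remaining points: n·P_4 = -3337920, n·P_5 = -3337920, n·P_6 = -3337920.
All equal -3337920, so all 6 points lie in one plane.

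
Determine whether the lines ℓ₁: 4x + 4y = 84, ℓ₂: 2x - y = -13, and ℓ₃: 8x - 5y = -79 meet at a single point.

No

Intersecting ℓ₁ and ℓ₂: solving the 2×2 system gives (x, y) = (8/3, 55/3).
Substitute into ℓ₃: (8)(8/3) + (-5)(55/3) = -211/3.
But ℓ₃ requires -79 ≠ -211/3, so the three lines have no common point.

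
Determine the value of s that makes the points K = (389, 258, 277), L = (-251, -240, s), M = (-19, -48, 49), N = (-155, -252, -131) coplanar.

-99

Coplanarity ⇔ det[KL; KM; KN] = 0.
Expanding, this is linear in s: (41616)s + (4119984) = 0.
So s = -99.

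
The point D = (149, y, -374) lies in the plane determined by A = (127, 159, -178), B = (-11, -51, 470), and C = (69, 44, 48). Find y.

139

A normal to the plane is n = AB × AC = (27060, -6396, 3690).
D lies in the plane iff n · AD = 0.
This gives (-6396)y + (889044) = 0, so y = 139.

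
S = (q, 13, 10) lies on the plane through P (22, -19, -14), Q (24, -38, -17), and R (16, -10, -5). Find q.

6

A normal to the plane is n = PQ × PR = (-144, 0, -96).
S lies in the plane iff n · PS = 0.
This gives (-144)q + (864) = 0, so q = 6.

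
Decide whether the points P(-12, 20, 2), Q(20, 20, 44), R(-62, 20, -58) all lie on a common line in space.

PQ = (32, 0, 42), PR = (-50, 0, -60).
Comparing components 3 and 1: (42)(-50) − (32)(-60) = -180 ≠ 0, so PQ and PR are not parallel and the points are not collinear.

No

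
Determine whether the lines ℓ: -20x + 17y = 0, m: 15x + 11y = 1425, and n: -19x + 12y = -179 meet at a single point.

No

The three lines meet at one point iff the augmented coefficient matrix [aᵢ bᵢ cᵢ] has rank < 3, i.e. its determinant vanishes.
Here the determinant is -33250.
Nonzero, so no common point exists.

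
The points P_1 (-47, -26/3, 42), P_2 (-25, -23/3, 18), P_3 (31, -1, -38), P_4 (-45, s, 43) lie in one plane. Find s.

Normal to plane P_1P_2P_3: n = (104, -112, 272/3); plane equation n·P = -328/3.
Requiring n·P_4 = -328/3: (-112)s + (-2344/3) = -328/3.
So s = -6.

-6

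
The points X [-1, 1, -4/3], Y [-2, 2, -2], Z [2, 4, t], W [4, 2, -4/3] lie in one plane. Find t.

-8/3

The points are coplanar iff XY · (XZ × XW) = 0.
Expanding, this is linear in t: (6)t + (16) = 0.
So t = -8/3.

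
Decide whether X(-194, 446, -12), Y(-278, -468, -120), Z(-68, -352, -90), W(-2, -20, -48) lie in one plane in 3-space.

The four points are coplanar iff the 3×3 determinant with rows XY, XZ, XW is zero.
Rows: (-84, -914, -108), (126, -798, -78), (192, -466, -36).
Expanding along the first row: (-84)(-7620) − (-914)(10440) + (-108)(94500) = -23760.
Nonzero ⇒ not coplanar.

No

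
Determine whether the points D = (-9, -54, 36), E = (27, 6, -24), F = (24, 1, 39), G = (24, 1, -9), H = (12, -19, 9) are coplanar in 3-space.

Yes

The plane through D, E, F has normal n = DE × DF = (3480, -2088, 0) and equation n·P = 81432.
Checking the remaining points: n·G = 81432, n·H = 81432.
All equal 81432, so all 5 points lie in one plane.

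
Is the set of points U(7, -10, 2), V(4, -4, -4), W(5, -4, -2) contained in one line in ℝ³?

UV = (-3, 6, -6), UW = (-2, 6, -4).
UV × UW = (12, 0, -6).
The cross product is nonzero, so the points do not lie on one line.

No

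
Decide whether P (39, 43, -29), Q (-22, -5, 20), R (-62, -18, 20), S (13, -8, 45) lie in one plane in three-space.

A normal to the plane through P, Q, R is n = PQ × PR = (637, -1960, -1127).
The plane has equation n·X = -26754. For S: n·S = -26754.
Equal, so S lies in the plane and all four are coplanar.

Yes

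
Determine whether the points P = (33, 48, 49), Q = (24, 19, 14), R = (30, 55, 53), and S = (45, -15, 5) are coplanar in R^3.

No

With P as base: PQ = (-9, -29, -35), PR = (-3, 7, 4), PS = (12, -63, -44).
PR × PS = (-56, -84, 105).
PQ · (PR × PS) = -735.
Since -735 ≠ 0, the four points are not coplanar.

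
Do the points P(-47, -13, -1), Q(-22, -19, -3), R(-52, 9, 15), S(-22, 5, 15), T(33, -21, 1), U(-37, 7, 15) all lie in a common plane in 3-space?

The plane through P, Q, R has normal n = PQ × PR = (-52, -390, 520) and equation n·X = 6994.
Checking the remaining points: n·S = 6994, n·T = 6994, n·U = 6994.
All equal 6994, so all 6 points lie in one plane.

Yes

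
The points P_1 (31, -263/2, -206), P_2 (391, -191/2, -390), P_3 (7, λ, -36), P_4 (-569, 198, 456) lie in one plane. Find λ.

Coplanarity ⇔ det[P_1P_2; P_1P_3; P_1P_4] = 0.
Expanding, this is linear in λ: (127920)λ + (-4988880) = 0.
So λ = 39.

39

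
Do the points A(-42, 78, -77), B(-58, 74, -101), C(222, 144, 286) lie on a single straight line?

No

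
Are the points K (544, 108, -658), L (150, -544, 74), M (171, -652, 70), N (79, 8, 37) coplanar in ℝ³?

With K as base: KL = (-394, -652, 732), KM = (-373, -760, 728), KN = (-465, -100, 695).
KM × KN = (-455400, -79285, -316100).
KL · (KM × KN) = -263780.
Since -263780 ≠ 0, the four points are not coplanar.

No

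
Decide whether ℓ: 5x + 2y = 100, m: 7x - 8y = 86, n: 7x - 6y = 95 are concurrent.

No

Intersecting ℓ and m: solving the 2×2 system gives (x, y) = (18, 5).
Substitute into n: (7)(18) + (-6)(5) = 96.
But n requires 95 ≠ 96, so the three lines have no common point.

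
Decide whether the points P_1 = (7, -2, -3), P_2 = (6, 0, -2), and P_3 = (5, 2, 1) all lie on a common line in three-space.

No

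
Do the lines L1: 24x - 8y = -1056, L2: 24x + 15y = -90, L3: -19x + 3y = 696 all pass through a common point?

Yes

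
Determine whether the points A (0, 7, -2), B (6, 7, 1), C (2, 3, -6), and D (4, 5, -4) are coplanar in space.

The four points are coplanar iff the 3×3 determinant with rows AB, AC, AD is zero.
Rows: (6, 0, 3), (2, -4, -4), (4, -2, -2).
Expanding along the first row: (6)(0) − (0)(12) + (3)(12) = 36.
Nonzero ⇒ not coplanar.

No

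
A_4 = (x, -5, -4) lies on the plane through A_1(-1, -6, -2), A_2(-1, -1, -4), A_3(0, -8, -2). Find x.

The plane through A_1, A_2, A_3 has equation −4x − 2y − 5z = 26.
Substituting A_4: (-4)x + (30) = 26, so x = 1.

1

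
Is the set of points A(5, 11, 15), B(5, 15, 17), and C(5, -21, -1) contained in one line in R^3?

Yes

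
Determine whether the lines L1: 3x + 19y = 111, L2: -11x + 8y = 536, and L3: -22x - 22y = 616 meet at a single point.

Lines aᵢx + bᵢy = cᵢ with pairwise distinct directions are concurrent exactly when det[aᵢ bᵢ cᵢ] = 0.
Here the determinant is 1254.
Nonzero, so no common point exists.

No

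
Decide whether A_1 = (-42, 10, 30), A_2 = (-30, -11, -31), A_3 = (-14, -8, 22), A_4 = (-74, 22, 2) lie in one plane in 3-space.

Yes

A normal to the plane through A_1, A_2, A_3 is n = A_1A_2 × A_1A_3 = (-930, -1612, 372).
The plane has equation n·P = 34100. For A_4: n·A_4 = 34100.
Equal, so A_4 lies in the plane and all four are coplanar.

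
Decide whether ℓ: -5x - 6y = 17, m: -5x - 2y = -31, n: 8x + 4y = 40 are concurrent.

Intersecting ℓ and m: solving the 2×2 system gives (x, y) = (11, -12).
Substitute into n: (8)(11) + (4)(-12) = 40.
This equals 40, so (11, -12) lies on all three lines and they are concurrent.

Yes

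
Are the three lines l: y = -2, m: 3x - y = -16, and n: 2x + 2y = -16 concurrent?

Yes

The three lines meet at one point iff the augmented coefficient matrix [aᵢ bᵢ cᵢ] has rank < 3, i.e. its determinant vanishes.
Here the determinant is 0.
It vanishes, so the lines are concurrent at (-6, -2).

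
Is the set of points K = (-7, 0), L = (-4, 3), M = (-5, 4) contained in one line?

No

KL = (3, 3), KM = (2, 4).
Twice the signed area of △KLM is (3)(4) − (3)(2) = 6.
The area is nonzero, so the three points are not collinear.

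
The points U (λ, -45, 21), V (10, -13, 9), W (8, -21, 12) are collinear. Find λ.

Collinearity requires UV × UW = 0; each component is linear in λ.
The y-component gives (3)λ + (-6) = 0, so λ = 2.
The remaining components then also vanish.

2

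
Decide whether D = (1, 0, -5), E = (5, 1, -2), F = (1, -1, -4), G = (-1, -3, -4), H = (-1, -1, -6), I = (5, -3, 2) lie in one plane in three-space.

The plane through D, E, F has normal n = DE × DF = (4, -4, -4) and equation n·P = 24.
Checking the remaining points: n·G = 24, n·H = 24, n·I = 24.
All equal 24, so all 6 points lie in one plane.

Yes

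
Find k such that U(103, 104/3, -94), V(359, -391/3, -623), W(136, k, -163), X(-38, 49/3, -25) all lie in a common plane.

Normal to plane UVX: n = (-63250/3, 56925, -83875/3); plane equation n·P = 2429900.
Requiring n·W = 2429900: (56925)k + (1689875) = 2429900.
So k = 13.

13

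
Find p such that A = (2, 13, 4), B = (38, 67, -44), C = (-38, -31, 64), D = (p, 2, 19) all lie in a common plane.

-8

Normal to plane ABC: n = (1128, -240, 576); plane equation n·P = 1440.
Requiring n·D = 1440: (1128)p + (10464) = 1440.
So p = -8.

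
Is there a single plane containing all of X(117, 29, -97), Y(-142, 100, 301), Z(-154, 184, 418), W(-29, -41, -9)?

No

The four points are coplanar iff the 3×3 determinant with rows XY, XZ, XW is zero.
Rows: (-259, 71, 398), (-271, 155, 515), (-146, -70, 88).
Expanding along the first row: (-259)(49690) − (71)(51342) + (398)(41600) = 41808.
Nonzero ⇒ not coplanar.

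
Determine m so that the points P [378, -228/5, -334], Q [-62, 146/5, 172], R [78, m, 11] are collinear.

27/5

Collinearity requires PQ × PR = 0; each component is linear in m.
The x-component gives (-506)m + (13662/5) = 0, so m = 27/5.
The remaining components then also vanish.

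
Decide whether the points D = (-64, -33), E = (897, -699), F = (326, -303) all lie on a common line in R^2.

No

DE = (961, -666), DF = (390, -270).
Twice the signed area of △DEF is (961)(-270) − (-666)(390) = 270.
The area is nonzero, so the three points are not collinear.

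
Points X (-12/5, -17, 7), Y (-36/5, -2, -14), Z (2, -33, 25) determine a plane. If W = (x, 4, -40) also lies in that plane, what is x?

-12

The plane through X, Y, Z has equation −66x − 6y + (54/5)z = 336.
Substituting W: (-66)x + (-456) = 336, so x = -12.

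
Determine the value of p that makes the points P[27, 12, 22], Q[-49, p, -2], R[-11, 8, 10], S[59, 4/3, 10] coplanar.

Normal to plane PRS: n = (-80, -840, 1600/3); plane equation n·X = -1520/3.
Requiring n·Q = -1520/3: (-840)p + (8560/3) = -1520/3.
So p = 4.

4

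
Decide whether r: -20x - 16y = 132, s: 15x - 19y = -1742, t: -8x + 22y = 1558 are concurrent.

Yes

Lines aᵢx + bᵢy = cᵢ with pairwise distinct directions are concurrent exactly when det[aᵢ bᵢ cᵢ] = 0.
Here the determinant is 0.
It vanishes, so the lines are concurrent at (-49, 53).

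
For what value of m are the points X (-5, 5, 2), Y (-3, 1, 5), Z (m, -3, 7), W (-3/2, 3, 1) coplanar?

0

Normal to plane XYW: n = (10, 25/2, 10); plane equation n·P = 65/2.
Requiring n·Z = 65/2: (10)m + (65/2) = 65/2.
So m = 0.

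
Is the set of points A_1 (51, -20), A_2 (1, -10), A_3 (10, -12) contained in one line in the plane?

A_1A_2 = (-50, 10), A_1A_3 = (-41, 8).
If collinear, A_1A_3 would be a scalar multiple of A_1A_2. But (-50)·(8) ≠ (10)·(-41) (difference 10), so they are not parallel; the points are not collinear.

No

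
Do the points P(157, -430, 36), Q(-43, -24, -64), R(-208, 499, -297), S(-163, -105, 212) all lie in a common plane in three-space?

No

The four points are coplanar iff the 3×3 determinant with rows PQ, PR, PS is zero.
Rows: (-200, 406, -100), (-365, 929, -333), (-320, 325, 176).
Expanding along the first row: (-200)(271729) − (406)(-170800) + (-100)(178655) = -2866500.
Nonzero ⇒ not coplanar.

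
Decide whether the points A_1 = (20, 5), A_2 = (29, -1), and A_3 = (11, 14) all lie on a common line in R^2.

No

A_1A_2 = (9, -6), A_1A_3 = (-9, 9).
Twice the signed area of △A_1A_2A_3 is (9)(9) − (-6)(-9) = 27.
The area is nonzero, so the three points are not collinear.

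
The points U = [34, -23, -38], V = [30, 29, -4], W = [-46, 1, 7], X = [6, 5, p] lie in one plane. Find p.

-10

The points are coplanar iff UV · (UW × UX) = 0.
Expanding, this is linear in p: (4064)p + (40640) = 0.
So p = -10.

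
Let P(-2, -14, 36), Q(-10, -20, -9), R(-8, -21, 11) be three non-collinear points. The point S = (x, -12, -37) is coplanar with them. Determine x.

Coplanarity requires PQ · (PR × PS) = 0.
PQ = (-8, -6, -45), PR = (-6, -7, -25); the triple product is linear in x with coefficient -165 and constant term -1650.
Setting it to zero: x = -10.

-10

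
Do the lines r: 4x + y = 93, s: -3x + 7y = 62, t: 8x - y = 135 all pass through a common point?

The three lines meet at one point iff the augmented coefficient matrix [aᵢ bᵢ cᵢ] has rank < 3, i.e. its determinant vanishes.
Here the determinant is 0.
It vanishes, so the lines are concurrent at (19, 17).

Yes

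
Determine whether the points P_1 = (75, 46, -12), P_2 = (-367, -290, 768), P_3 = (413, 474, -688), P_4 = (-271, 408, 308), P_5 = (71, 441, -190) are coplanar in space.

Yes

The plane through P_1, P_2, P_3 has normal n = P_1P_2 × P_1P_3 = (-106704, -35152, -75608) and equation n·P = -8712496.
Checking the remaining points: n·P_4 = -8712496, n·P_5 = -8712496.
All equal -8712496, so all 5 points lie in one plane.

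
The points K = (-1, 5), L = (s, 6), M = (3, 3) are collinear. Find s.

The three points are collinear iff det[KL; KM] = 0.
This determinant is linear in s: (-2)s + (-6) = 0, so s = -3.

-3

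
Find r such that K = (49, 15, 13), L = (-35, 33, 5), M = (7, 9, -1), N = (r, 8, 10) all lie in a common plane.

The points are coplanar iff KL · (KM × KN) = 0.
Expanding, this is linear in r: (-300)r + (16800) = 0.
So r = 56.

56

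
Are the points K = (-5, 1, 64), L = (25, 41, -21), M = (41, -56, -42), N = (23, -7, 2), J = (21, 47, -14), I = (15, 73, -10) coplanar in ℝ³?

The plane through K, L, M has normal n = KL × KM = (-9085, -730, -3550) and equation n·P = -182505.
Checking the remaining points: n·N = -210945, n·J = -175395, n·I = -154065.
Since n·N = -210945 ≠ -182505, N is off the plane and the points are not all coplanar.

No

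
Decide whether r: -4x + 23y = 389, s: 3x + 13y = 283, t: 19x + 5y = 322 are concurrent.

No

The three lines meet at one point iff the augmented coefficient matrix [aᵢ bᵢ cᵢ] has rank < 3, i.e. its determinant vanishes.
Here the determinant is 121.
Nonzero, so no common point exists.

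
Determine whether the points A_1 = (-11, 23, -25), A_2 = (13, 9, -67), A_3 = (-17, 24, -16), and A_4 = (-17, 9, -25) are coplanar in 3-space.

The four points are coplanar iff the 3×3 determinant with rows A_1A_2, A_1A_3, A_1A_4 is zero.
Rows: (24, -14, -42), (-6, 1, 9), (-6, -14, 0).
Expanding along the first row: (24)(126) − (-14)(54) + (-42)(90) = 0.
Zero determinant ⇒ coplanar.

Yes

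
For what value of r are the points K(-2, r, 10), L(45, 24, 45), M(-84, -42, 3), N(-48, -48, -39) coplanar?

Coplanarity ⇔ det[KL; KM; KN] = 0.
Expanding, this is linear in r: (6930)r + (62370) = 0.
So r = -9.

-9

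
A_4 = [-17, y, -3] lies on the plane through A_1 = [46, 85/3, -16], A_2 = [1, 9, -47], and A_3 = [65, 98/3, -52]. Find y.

17/3

A normal to the plane is n = A_1A_2 × A_1A_3 = (2491/3, -2209, 517/3).
A_4 lies in the plane iff n · A_1A_4 = 0.
This gives (-2209)y + (37553/3) = 0, so y = 17/3.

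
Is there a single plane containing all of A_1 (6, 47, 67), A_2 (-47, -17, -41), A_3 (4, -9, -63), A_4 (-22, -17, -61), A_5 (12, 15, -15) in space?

No

The plane through A_1, A_2, A_3 has normal n = A_1A_2 × A_1A_3 = (2272, -6674, 2840) and equation n·P = -109766.
Checking the remaining points: n·A_4 = -109766, n·A_5 = -115446.
Since n·A_5 = -115446 ≠ -109766, A_5 is off the plane and the points are not all coplanar.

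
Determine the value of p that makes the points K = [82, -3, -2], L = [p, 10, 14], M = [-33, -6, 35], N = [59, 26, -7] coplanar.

13

Normal to plane KMN: n = (-1058, -1426, -3404); plane equation n·P = -75670.
Requiring n·L = -75670: (-1058)p + (-61916) = -75670.
So p = 13.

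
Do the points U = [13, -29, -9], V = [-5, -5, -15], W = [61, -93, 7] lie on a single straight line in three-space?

Yes

UV = (-18, 24, -6), UW = (48, -64, 16).
UV × UW = (0, 0, 0).
The cross product vanishes, so the three points are collinear.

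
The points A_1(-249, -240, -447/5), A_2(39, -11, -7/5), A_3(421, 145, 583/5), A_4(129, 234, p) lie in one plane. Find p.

123/5

Normal to plane A_1A_2A_3: n = (13294, -368, -42550); plane equation n·P = 582084.
Requiring n·A_4 = 582084: (-42550)p + (1628814) = 582084.
So p = 123/5.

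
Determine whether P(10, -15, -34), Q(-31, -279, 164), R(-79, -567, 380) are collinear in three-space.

PQ = (-41, -264, 198), PR = (-89, -552, 414).
Comparing components 3 and 1: (198)(-89) − (-41)(414) = -648 ≠ 0, so PQ and PR are not parallel and the points are not collinear.

No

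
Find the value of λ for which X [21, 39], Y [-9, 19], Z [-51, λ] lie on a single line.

-9

Collinearity: (Z − X) must be parallel to (Y − X) = (-30, -20).
Cross-multiplying the components: (λ − 39)·(-30) = (-72)·(-20).
Solving gives λ = -9.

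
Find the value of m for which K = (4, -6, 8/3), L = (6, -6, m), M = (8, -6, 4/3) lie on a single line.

2

Collinearity requires KL × KM = 0; each component is linear in m.
The y-component gives (4)m + (-8) = 0, so m = 2.
The remaining components then also vanish.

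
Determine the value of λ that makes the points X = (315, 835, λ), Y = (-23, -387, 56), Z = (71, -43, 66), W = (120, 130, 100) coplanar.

The points are coplanar iff XY · (XZ × XW) = 0.
Expanding, this is linear in λ: (594)λ + (-95040) = 0.
So λ = 160.

160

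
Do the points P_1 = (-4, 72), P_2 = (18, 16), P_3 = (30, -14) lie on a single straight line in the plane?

No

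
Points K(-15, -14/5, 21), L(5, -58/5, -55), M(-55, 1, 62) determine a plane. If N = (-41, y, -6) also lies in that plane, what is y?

The plane through K, L, M has equation −72x + 2220y − 276z = -10932.
Substituting N: (2220)y + (4608) = -10932, so y = -7.

-7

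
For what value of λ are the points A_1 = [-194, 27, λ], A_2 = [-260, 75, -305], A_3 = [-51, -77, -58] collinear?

-227

Direction A_2A_3 = (209, -152, 247). From the x-coordinate of A_1, the parameter along the line is τ = (-194 − (-260))/209 = 6/19.
Then λ = (-305) + 6/19·(247) = -227.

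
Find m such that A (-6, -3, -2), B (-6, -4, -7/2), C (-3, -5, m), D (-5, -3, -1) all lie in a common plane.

-2

Normal to plane ABD: n = (-1, -3/2, 1); plane equation n·P = 17/2.
Requiring n·C = 17/2: (1)m + (21/2) = 17/2.
So m = -2.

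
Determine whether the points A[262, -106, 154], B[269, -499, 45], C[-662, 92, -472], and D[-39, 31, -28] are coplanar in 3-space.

The four points are coplanar iff the 3×3 determinant with rows AB, AC, AD is zero.
Rows: (7, -393, -109), (-924, 198, -626), (-301, 137, -182).
Expanding along the first row: (7)(49726) − (-393)(-20258) + (-109)(-66990) = -311402.
Nonzero ⇒ not coplanar.

No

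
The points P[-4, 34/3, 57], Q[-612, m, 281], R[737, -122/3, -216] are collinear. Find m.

Direction PR = (741, -52, -273). From the x-coordinate of Q, the parameter along the line is τ = (-612 − (-4))/741 = -32/39.
Then m = 34/3 + (-32/39)·(-52) = 54.

54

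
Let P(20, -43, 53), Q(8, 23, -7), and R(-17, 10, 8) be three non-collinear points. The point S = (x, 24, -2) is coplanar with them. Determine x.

A normal to the plane is n = PQ × PR = (210, 1680, 1806).
S lies in the plane iff n · PS = 0.
This gives (210)x + (9030) = 0, so x = -43.

-43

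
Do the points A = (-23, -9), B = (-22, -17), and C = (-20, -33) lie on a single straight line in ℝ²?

Yes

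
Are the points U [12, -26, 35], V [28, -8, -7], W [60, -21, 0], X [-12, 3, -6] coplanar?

With U as base: UV = (16, 18, -42), UW = (48, 5, -35), UX = (-24, 29, -41).
UW × UX = (810, 2808, 1512).
UV · (UW × UX) = 0.
The scalar triple product vanishes, so the four points are coplanar.

Yes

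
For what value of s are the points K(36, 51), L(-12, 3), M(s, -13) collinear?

-28

Collinearity: (M − K) must be parallel to (L − K) = (-48, -48).
Cross-multiplying the components: (s − 36)·(-48) = (-64)·(-48).
Solving gives s = -28.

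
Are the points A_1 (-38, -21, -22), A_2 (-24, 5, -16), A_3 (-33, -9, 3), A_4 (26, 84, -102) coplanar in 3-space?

No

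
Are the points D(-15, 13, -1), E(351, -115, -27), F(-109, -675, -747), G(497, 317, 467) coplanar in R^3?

Yes

With D as base: DE = (366, -128, -26), DF = (-94, -688, -746), DG = (512, 304, 468).
DF × DG = (-95200, -337960, 323680).
DE · (DF × DG) = 0.
The scalar triple product vanishes, so the four points are coplanar.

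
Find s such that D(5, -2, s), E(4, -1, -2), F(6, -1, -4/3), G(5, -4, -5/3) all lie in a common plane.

-5/3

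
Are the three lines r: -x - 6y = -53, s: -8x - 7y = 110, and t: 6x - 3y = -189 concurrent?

No

Intersecting r and s: solving the 2×2 system gives (x, y) = (-1031/41, 534/41).
Substitute into t: (6)(-1031/41) + (-3)(534/41) = -7788/41.
But t requires -189 ≠ -7788/41, so the three lines have no common point.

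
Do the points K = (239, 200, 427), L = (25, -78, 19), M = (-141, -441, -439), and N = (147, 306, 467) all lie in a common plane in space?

No

The four points are coplanar iff the 3×3 determinant with rows KL, KM, KN is zero.
Rows: (-214, -278, -408), (-380, -641, -866), (-92, 106, 40).
Expanding along the first row: (-214)(66156) − (-278)(-94872) + (-408)(-99252) = -36984.
Nonzero ⇒ not coplanar.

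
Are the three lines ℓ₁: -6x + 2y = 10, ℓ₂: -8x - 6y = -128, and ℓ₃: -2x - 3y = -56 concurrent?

Intersecting ℓ₁ and ℓ₂: solving the 2×2 system gives (x, y) = (49/13, 212/13).
Substitute into ℓ₃: (-2)(49/13) + (-3)(212/13) = -734/13.
But ℓ₃ requires -56 ≠ -734/13, so the three lines have no common point.

No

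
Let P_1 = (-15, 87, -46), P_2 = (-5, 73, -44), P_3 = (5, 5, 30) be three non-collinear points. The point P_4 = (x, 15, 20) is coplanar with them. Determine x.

3

A normal to the plane is n = P_1P_2 × P_1P_3 = (-900, -720, -540).
P_4 lies in the plane iff n · P_1P_4 = 0.
This gives (-900)x + (2700) = 0, so x = 3.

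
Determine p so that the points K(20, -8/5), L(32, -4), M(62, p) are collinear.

The three points are collinear iff det[KL; KM] = 0.
This determinant is linear in p: (12)p + (120) = 0, so p = -10.

-10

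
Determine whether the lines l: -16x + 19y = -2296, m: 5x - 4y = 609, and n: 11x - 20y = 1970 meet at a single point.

Intersecting l and m: solving the 2×2 system gives (x, y) = (77, -56).
Substitute into n: (11)(77) + (-20)(-56) = 1967.
But n requires 1970 ≠ 1967, so the three lines have no common point.

No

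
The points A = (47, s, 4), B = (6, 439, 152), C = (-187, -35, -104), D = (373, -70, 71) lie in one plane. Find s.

37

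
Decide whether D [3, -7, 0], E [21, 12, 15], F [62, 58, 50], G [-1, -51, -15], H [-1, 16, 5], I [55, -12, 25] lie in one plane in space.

The plane through D, E, F has normal n = DE × DF = (-25, -15, 49) and equation n·P = 30.
Checking the remaining points: n·G = 55, n·H = 30, n·I = 30.
Since n·G = 55 ≠ 30, G is off the plane and the points are not all coplanar.

No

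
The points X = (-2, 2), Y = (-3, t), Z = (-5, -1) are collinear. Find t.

1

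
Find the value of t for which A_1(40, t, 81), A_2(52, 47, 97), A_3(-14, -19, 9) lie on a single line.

Collinearity requires A_1A_2 × A_1A_3 = 0; each component is linear in t.
The x-component gives (88)t + (-3080) = 0, so t = 35.
The remaining components then also vanish.

35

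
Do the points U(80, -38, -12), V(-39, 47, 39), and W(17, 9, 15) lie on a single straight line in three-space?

UV = (-119, 85, 51), UW = (-63, 47, 27).
UV × UW = (-102, 0, -238).
The cross product is nonzero, so the points do not lie on one line.

No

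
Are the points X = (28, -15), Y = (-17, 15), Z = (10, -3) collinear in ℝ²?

XY = (-45, 30), XZ = (-18, 12).
det[XY; XZ] = (-45)(12) − (30)(-18) = 0.
The determinant is zero, so the points are collinear.

Yes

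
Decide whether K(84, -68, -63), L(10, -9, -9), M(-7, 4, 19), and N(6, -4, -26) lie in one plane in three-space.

No

The four points are coplanar iff the 3×3 determinant with rows KL, KM, KN is zero.
Rows: (-74, 59, 54), (-91, 72, 82), (-78, 64, 37).
Expanding along the first row: (-74)(-2584) − (59)(3029) + (54)(-208) = 1273.
Nonzero ⇒ not coplanar.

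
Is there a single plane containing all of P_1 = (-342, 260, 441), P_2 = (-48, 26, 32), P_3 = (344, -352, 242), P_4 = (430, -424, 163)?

Yes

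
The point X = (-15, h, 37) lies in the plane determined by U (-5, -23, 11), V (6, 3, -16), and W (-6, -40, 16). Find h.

-55

The plane through U, V, W has equation −329x − 28y − 161z = 518.
Substituting X: (-28)h + (-1022) = 518, so h = -55.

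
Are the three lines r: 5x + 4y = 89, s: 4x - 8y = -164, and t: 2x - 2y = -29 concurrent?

No

Lines aᵢx + bᵢy = cᵢ with pairwise distinct directions are concurrent exactly when det[aᵢ bᵢ cᵢ] = 0.
Here the determinant is -616.
Nonzero, so no common point exists.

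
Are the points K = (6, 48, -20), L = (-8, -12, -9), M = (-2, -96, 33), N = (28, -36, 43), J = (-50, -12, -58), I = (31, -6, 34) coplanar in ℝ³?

The plane through K, L, M has normal n = KL × KM = (-1596, 654, 1536) and equation n·P = -8904.
Checking the remaining points: n·N = -2184, n·J = -17136, n·I = -1176.
Since n·N = -2184 ≠ -8904, N is off the plane and the points are not all coplanar.

No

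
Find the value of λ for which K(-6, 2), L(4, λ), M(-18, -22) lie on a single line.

22

Collinearity: (L − K) must be parallel to (M − K) = (-12, -24).
Cross-multiplying the components: (λ − 2)·(-12) = (10)·(-24).
Solving gives λ = 22.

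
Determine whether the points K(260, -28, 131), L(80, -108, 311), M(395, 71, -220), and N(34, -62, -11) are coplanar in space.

With K as base: KL = (-180, -80, 180), KM = (135, 99, -351), KN = (-226, -34, -142).
KM × KN = (-25992, 98496, 17784).
KL · (KM × KN) = 0.
The scalar triple product vanishes, so the four points are coplanar.

Yes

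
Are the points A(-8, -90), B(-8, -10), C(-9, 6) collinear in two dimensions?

AB = (0, 80), AC = (-1, 96).
Twice the signed area of △ABC is (0)(96) − (80)(-1) = 80.
The area is nonzero, so the three points are not collinear.

No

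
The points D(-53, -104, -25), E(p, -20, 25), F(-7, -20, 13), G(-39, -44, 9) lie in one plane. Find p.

Coplanarity ⇔ det[DE; DF; DG] = 0.
Expanding, this is linear in p: (576)p + (23040) = 0.
So p = -40.

-40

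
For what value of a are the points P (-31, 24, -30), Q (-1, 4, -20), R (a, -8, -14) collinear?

17

Direction PQ = (30, -20, 10). From the y-coordinate of R, the parameter along the line is τ = (-8 − 24)/(-20) = 8/5.
Then a = (-31) + 8/5·(30) = 17.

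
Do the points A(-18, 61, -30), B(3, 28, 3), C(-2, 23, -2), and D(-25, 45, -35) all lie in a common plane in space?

Yes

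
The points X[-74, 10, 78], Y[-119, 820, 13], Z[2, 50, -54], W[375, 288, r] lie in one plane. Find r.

Normal to plane XYZ: n = (-104320, -10880, -63360); plane equation n·P = 2668800.
Requiring n·W = 2668800: (-63360)r + (-42253440) = 2668800.
So r = -709.

-709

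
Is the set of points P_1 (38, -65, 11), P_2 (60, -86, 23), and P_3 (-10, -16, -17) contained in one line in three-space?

P_1P_2 = (22, -21, 12), P_1P_3 = (-48, 49, -28).
P_1P_2 × P_1P_3 = (0, 40, 70).
The cross product is nonzero, so the points do not lie on one line.

No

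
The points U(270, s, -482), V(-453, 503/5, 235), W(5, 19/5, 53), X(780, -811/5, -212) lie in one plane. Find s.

-151/5

The points are coplanar iff UV · (UW × UX) = 0.
Expanding, this is linear in s: (19680)s + (594336) = 0.
So s = -151/5.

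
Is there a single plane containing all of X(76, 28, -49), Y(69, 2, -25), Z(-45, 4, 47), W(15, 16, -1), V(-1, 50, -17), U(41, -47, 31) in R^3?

No

The plane through X, Y, Z has normal n = XY × XZ = (-1920, -2232, -2978) and equation n·P = -62494.
Checking the remaining points: n·W = -61534, n·V = -59054, n·U = -66134.
Since n·W = -61534 ≠ -62494, W is off the plane and the points are not all coplanar.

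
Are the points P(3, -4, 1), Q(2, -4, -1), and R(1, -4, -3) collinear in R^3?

Yes

PQ = (-1, 0, -2), PR = (-2, 0, -4).
PQ × PR = (0, 0, 0).
The cross product vanishes, so the three points are collinear.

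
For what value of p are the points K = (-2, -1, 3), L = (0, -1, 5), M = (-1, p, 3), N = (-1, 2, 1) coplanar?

Normal to plane KLN: n = (-6, 6, 6); plane equation n·P = 24.
Requiring n·M = 24: (6)p + (24) = 24.
So p = 0.

0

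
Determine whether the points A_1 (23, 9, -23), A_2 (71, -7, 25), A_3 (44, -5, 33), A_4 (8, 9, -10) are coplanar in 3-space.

No

A normal to the plane through A_1, A_2, A_3 is n = A_1A_2 × A_1A_3 = (-224, -1680, -336).
The plane has equation n·P = -12544. For A_4: n·A_4 = -13552.
-13552 ≠ -12544, so A_4 is off the plane.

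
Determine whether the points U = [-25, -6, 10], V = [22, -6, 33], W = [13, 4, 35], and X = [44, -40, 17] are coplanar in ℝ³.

No

A normal to the plane through U, V, W is n = UV × UW = (-230, -301, 470).
The plane has equation n·P = 12256. For X: n·X = 9910.
9910 ≠ 12256, so X is off the plane.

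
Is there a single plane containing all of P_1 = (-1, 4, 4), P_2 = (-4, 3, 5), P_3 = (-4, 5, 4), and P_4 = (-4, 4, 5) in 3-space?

A normal to the plane through P_1, P_2, P_3 is n = P_1P_2 × P_1P_3 = (-1, -3, -6).
The plane has equation n·P = -35. For P_4: n·P_4 = -38.
-38 ≠ -35, so P_4 is off the plane.

No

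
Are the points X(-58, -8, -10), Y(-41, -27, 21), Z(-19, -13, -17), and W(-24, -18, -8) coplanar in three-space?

No

With X as base: XY = (17, -19, 31), XZ = (39, -5, -7), XW = (34, -10, 2).
XZ × XW = (-80, -316, -220).
XY · (XZ × XW) = -2176.
Since -2176 ≠ 0, the four points are not coplanar.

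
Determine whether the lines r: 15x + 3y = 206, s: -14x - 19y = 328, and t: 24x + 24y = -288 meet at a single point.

Intersecting r and s: solving the 2×2 system gives (x, y) = (4898/243, -7804/243).
Substitute into t: (24)(4898/243) + (24)(-7804/243) = -23248/81.
But t requires -288 ≠ -23248/81, so the three lines have no common point.

No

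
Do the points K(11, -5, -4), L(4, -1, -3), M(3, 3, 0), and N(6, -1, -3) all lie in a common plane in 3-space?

The four points are coplanar iff the 3×3 determinant with rows KL, KM, KN is zero.
Rows: (-7, 4, 1), (-8, 8, 4), (-5, 4, 1).
Expanding along the first row: (-7)(-8) − (4)(12) + (1)(8) = 16.
Nonzero ⇒ not coplanar.

No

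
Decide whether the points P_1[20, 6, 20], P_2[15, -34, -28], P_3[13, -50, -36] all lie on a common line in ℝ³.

P_1P_2 = (-5, -40, -48), P_1P_3 = (-7, -56, -56).
Comparing components 2 and 3: (-40)(-56) − (-48)(-56) = -448 ≠ 0, so P_1P_2 and P_1P_3 are not parallel and the points are not collinear.

No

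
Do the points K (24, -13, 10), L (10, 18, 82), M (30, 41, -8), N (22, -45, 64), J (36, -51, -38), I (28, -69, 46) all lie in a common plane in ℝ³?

No

The plane through K, L, M has normal n = KL × KM = (-4446, 180, -942) and equation n·P = -118464.
Checking the remaining points: n·N = -166200, n·J = -133440, n·I = -180240.
Since n·N = -166200 ≠ -118464, N is off the plane and the points are not all coplanar.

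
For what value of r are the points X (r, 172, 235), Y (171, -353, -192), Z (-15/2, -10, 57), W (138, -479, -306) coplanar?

The points are coplanar iff XY · (XZ × XW) = 0.
Expanding, this is linear in r: (7728)r + (-761208) = 0.
So r = 197/2.

197/2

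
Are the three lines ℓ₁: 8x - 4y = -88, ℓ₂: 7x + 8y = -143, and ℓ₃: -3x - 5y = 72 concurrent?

No

Intersecting ℓ₁ and ℓ₂: solving the 2×2 system gives (x, y) = (-319/23, -132/23).
Substitute into ℓ₃: (-3)(-319/23) + (-5)(-132/23) = 1617/23.
But ℓ₃ requires 72 ≠ 1617/23, so the three lines have no common point.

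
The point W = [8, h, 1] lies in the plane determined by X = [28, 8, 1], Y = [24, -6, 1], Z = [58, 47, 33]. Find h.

A normal to the plane is n = XY × XZ = (-448, 128, 264).
W lies in the plane iff n · XW = 0.
This gives (128)h + (7936) = 0, so h = -62.

-62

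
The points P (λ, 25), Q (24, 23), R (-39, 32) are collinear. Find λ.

10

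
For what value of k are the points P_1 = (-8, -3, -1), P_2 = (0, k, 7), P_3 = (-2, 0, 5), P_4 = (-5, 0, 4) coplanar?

The points are coplanar iff P_1P_2 · (P_1P_3 × P_1P_4) = 0.
Expanding, this is linear in k: (-12)k + (12) = 0.
So k = 1.

1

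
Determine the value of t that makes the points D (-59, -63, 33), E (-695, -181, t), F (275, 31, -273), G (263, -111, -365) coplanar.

Normal to plane DFG: n = (-52100, 34400, -46300); plane equation n·P = -621200.
Requiring n·E = -621200: (-46300)t + (29983100) = -621200.
So t = 661.

661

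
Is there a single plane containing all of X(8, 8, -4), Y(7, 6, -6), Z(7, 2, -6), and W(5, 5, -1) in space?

No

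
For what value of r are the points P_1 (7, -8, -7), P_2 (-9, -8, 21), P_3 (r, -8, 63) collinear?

Direction P_1P_2 = (-16, 0, 28). From the z-coordinate of P_3, the parameter along the line is τ = (63 − (-7))/28 = 5/2.
Then r = 7 + 5/2·(-16) = -33.

-33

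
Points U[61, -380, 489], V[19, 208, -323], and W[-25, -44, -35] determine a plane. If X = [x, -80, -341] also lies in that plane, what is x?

-390

The plane through U, V, W has equation −35280x + 47824y + 36456z = -2498216.
Substituting X: (-35280)x + (-16257416) = -2498216, so x = -390.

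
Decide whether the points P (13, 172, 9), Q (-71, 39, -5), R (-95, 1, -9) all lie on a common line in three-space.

Yes

PQ = (-84, -133, -14), PR = (-108, -171, -18).
Each component of PR is 9/7 times the corresponding component of PQ, so PR = 9/7·PQ and the points are collinear.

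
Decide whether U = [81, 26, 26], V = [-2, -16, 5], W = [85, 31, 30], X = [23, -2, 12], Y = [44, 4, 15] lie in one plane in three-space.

No

The plane through U, V, W has normal n = UV × UW = (-63, 248, -247) and equation n·P = -5077.
Checking the remaining points: n·X = -4909, n·Y = -5485.
Since n·X = -4909 ≠ -5077, X is off the plane and the points are not all coplanar.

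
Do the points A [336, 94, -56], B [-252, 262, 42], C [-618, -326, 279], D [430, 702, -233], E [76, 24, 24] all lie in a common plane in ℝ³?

The plane through A, B, C has normal n = AB × AC = (97440, 103488, 407232) and equation n·P = 19662720.
Checking the remaining points: n·D = 19662720, n·E = 19662720.
All equal 19662720, so all 5 points lie in one plane.

Yes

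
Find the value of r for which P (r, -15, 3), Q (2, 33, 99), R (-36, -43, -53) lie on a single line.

-22

Direction QR = (-38, -76, -152). From the y-coordinate of P, the parameter along the line is τ = (-15 − 33)/(-76) = 12/19.
Then r = 2 + 12/19·(-38) = -22.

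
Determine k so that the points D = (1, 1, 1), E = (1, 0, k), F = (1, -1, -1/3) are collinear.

Collinearity requires DE × DF = 0; each component is linear in k.
The x-component gives (2)k + (-2/3) = 0, so k = 1/3.
The remaining components then also vanish.

1/3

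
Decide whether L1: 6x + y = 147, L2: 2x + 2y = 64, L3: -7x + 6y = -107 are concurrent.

Intersecting L1 and L2: solving the 2×2 system gives (x, y) = (23, 9).
Substitute into L3: (-7)(23) + (6)(9) = -107.
This equals -107, so (23, 9) lies on all three lines and they are concurrent.

Yes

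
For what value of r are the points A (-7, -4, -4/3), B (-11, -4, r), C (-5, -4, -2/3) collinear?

-8/3

Direction AC = (2, 0, 2/3). From the x-coordinate of B, the parameter along the line is τ = (-11 − (-7))/2 = -2.
Then r = (-4/3) + (-2)·(2/3) = -8/3.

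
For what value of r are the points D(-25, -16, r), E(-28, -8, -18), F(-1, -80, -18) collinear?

-18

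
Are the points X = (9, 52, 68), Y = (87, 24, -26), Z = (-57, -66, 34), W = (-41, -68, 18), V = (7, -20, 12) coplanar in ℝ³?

No

The plane through X, Y, Z has normal n = XY × XZ = (-10140, 8856, -11052) and equation n·P = -382284.
Checking the remaining points: n·W = -385404, n·V = -380724.
Since n·W = -385404 ≠ -382284, W is off the plane and the points are not all coplanar.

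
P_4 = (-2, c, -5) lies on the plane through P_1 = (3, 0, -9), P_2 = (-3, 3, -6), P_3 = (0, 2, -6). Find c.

The plane through P_1, P_2, P_3 has equation 3x + 9y − 3z = 36.
Substituting P_4: (9)c + (9) = 36, so c = 3.

3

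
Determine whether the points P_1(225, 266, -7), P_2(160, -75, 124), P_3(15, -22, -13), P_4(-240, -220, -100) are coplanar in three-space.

No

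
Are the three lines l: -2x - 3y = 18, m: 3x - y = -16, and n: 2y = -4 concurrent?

Yes

Intersecting l and m: solving the 2×2 system gives (x, y) = (-6, -2).
Substitute into n: (0)(-6) + (2)(-2) = -4.
This equals -4, so (-6, -2) lies on all three lines and they are concurrent.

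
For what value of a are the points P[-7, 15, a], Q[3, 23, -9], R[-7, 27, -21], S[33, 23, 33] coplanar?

-27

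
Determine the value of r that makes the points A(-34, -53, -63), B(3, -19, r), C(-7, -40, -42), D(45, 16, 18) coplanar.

Normal to plane ACD: n = (-396, -528, 836); plane equation n·P = -11220.
Requiring n·B = -11220: (836)r + (8844) = -11220.
So r = -24.

-24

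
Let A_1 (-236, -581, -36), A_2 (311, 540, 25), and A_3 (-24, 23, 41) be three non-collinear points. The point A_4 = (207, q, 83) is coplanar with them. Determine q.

548

The plane through A_1, A_2, A_3 has equation 49473x − 29187y + 92736z = 1943523.
Substituting A_4: (-29187)q + (17937999) = 1943523, so q = 548.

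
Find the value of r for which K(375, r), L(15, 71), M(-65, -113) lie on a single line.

899

Collinearity: (K − L) must be parallel to (M − L) = (-80, -184).
Cross-multiplying the components: (r − 71)·(-80) = (360)·(-184).
Solving gives r = 899.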